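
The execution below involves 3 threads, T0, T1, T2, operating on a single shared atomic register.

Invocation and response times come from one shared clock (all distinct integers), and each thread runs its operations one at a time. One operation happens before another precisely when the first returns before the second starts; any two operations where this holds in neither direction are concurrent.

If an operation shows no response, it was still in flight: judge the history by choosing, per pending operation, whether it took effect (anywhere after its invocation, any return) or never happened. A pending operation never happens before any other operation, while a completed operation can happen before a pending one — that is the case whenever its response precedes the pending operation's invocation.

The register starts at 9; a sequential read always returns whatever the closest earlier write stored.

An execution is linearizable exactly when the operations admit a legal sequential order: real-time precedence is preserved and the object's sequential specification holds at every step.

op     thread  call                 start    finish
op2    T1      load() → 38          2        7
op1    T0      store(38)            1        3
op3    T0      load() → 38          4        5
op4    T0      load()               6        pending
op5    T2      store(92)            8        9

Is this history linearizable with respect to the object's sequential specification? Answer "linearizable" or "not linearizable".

a witness: op1, op2, op3, op4, op5
after step 1 (op1 store(38)): value 38
after step 2 (op2 load() → 38): value 38
after step 3 (op3 load() → 38): value 38
after step 4 (op4 load() (pending, included)): value 38
after step 5 (op5 store(92)): value 92

linearizable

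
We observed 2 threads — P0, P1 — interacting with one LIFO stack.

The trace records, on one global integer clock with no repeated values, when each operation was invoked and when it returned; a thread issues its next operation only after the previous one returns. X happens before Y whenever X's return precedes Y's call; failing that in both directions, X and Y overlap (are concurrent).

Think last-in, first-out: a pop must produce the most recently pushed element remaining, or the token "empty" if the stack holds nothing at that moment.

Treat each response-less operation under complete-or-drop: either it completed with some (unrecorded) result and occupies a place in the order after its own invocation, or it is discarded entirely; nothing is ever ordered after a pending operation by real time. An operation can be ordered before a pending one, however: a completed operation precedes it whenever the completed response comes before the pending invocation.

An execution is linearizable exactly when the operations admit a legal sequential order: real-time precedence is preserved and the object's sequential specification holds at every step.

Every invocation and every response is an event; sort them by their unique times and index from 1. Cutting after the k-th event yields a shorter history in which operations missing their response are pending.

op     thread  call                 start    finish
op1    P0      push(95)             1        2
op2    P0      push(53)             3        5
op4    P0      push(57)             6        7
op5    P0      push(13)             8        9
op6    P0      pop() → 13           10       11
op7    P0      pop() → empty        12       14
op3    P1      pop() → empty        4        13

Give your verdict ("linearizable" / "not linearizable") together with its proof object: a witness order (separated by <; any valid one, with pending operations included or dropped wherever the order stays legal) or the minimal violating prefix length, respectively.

through event 12 a valid linearization exists; event 13 (op3 responding at time 13) ends that
checked exhaustively: 5 real-time-consistent orders of 6 completed operations, zero legal LIFO stack replays
no completion choice of the 1 pending operation (op7) rescues it — every subset was tried
sample order op1, op2, op3, op4, op5, op6 (pending dropped) stalls at step 3 — op3 pop() → empty has no legal effect
sample order op1, op2, op4, op3, op5, op6 (pending dropped) stalls at step 4 — op3 pop() → empty has no legal effect

not linearizable — minimal violating prefix: 13 events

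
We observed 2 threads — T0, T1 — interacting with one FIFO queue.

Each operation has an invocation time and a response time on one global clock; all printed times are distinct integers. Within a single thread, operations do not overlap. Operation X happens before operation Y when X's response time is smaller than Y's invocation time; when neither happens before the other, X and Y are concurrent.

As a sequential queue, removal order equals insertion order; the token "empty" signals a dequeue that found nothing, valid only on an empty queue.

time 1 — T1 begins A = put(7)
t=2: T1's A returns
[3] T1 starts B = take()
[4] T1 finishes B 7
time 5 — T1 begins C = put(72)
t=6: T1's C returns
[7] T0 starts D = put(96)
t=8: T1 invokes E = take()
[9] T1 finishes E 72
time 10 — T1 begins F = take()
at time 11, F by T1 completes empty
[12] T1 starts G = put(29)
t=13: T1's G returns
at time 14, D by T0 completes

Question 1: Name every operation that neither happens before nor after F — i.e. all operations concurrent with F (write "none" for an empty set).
D

overlap test against F [10,11]: concurrent iff the interval meets 10..11
A [1,2]: before
B [3,4]: before
C [5,6]: before
D [7,14]: concurrent
E [8,9]: before
G [12,13]: after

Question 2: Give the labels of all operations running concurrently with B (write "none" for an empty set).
none

B spans [3,4]; an op avoiding the whole window 3..4 is ordered, any other is concurrent
A [1,2]: before
C [5,6]: after
D [7,14]: after
E [8,9]: after
F [10,11]: after
G [12,13]: after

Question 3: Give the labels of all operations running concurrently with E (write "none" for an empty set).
D

E spans [8,9]: anything still running between times 8 and 9 counts as concurrent
A [1,2]: before
B [3,4]: before
C [5,6]: before
D [7,14]: concurrent
F [10,11]: after
G [12,13]: after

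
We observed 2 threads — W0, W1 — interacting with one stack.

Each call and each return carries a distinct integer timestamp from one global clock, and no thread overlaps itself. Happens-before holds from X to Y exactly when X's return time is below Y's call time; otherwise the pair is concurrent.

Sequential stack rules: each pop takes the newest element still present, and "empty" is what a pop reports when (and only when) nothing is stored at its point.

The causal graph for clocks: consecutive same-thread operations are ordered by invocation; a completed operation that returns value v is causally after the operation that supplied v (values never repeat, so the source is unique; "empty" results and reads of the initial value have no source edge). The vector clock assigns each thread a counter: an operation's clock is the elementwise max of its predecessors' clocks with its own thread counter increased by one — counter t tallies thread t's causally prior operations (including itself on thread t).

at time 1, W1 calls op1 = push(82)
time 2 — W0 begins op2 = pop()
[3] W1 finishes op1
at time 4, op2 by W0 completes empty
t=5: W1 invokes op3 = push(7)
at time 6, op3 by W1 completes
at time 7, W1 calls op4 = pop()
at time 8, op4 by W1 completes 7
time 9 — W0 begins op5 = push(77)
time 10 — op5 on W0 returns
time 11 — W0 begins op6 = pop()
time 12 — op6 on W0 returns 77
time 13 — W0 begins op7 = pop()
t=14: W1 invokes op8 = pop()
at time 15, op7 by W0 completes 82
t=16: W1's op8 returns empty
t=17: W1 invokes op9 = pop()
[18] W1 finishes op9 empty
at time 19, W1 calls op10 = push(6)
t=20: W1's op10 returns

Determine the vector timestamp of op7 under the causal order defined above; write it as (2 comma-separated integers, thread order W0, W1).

no predecessors for op1 (invoked 1): W1 increments from zero → (0, 1)
no predecessors for op2 (invoked 2): W0 increments from zero → (1, 0)
invoked at 5, op3 merges VC(op1)=(0, 1) and bumps W1's slot → (0, 2)
invoked at 9, op5 merges VC(op2)=(1, 0) and bumps W0's slot → (2, 0)
invoked at 7, op4 merges VC(op3)=(0, 2) and bumps W1's slot → (0, 3)
invoked at 11, op6 merges VC(op5)=(2, 0) and bumps W0's slot → (3, 0)
invoked at 14, op8 merges VC(op4)=(0, 3) and bumps W1's slot → (0, 4)
invoked at 17, op9 merges VC(op8)=(0, 4) and bumps W1's slot → (0, 5)
invoked at 13, op7 merges VC(op1)=(0, 1), VC(op6)=(3, 0) and bumps W0's slot → (4, 1)
invoked at 19, op10 merges VC(op9)=(0, 5) and bumps W1's slot → (0, 6)
target: VC(op7) = (4, 1)

(4, 1)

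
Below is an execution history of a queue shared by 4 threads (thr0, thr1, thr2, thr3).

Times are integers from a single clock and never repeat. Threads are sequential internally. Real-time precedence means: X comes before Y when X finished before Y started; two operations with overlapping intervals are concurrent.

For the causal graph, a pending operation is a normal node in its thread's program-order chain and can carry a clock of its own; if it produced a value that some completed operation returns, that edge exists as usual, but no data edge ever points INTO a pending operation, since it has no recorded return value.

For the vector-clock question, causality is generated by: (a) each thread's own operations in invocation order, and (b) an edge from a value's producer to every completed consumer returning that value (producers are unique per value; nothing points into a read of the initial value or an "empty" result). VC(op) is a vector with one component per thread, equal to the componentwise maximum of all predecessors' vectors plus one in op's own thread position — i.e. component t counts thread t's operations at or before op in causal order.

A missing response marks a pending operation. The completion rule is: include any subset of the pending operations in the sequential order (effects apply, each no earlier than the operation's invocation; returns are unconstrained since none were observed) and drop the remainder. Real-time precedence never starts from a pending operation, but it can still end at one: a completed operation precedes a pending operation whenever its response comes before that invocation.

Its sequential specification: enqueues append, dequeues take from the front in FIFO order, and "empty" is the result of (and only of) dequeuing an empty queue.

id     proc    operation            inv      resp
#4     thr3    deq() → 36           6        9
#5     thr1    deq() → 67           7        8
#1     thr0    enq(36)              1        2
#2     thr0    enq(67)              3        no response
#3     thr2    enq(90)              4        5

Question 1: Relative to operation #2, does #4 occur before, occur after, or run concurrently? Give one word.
Answer: concurrent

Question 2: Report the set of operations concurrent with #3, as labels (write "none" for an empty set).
Answer: #2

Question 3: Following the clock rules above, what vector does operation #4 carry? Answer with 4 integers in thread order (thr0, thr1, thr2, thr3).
Answer: (1, 0, 0, 1)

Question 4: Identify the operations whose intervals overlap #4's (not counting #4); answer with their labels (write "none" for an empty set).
Answer: #2, #5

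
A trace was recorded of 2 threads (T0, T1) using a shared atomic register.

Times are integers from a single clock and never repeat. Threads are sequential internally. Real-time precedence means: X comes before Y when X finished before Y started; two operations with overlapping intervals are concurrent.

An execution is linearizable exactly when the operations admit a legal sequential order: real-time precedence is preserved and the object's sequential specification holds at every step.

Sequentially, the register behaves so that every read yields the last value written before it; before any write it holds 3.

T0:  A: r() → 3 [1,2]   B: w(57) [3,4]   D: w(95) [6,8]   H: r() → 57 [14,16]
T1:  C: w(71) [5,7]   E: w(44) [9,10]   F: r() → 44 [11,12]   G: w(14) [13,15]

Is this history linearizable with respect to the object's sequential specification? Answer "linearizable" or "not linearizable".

already the first 16 events (up to H's response at time 16) admit no linearization; the first 15 still do
no legal order exists: 4 real-time-consistent candidates over 8 completed atomic register operations, all rejected
one such order, A, B, C, D, E, F, G, H, breaks at step 8 where H r() → 57 is illegal
one such order, A, B, C, D, E, F, H, G, breaks at step 7 where H r() → 57 is illegal

not linearizable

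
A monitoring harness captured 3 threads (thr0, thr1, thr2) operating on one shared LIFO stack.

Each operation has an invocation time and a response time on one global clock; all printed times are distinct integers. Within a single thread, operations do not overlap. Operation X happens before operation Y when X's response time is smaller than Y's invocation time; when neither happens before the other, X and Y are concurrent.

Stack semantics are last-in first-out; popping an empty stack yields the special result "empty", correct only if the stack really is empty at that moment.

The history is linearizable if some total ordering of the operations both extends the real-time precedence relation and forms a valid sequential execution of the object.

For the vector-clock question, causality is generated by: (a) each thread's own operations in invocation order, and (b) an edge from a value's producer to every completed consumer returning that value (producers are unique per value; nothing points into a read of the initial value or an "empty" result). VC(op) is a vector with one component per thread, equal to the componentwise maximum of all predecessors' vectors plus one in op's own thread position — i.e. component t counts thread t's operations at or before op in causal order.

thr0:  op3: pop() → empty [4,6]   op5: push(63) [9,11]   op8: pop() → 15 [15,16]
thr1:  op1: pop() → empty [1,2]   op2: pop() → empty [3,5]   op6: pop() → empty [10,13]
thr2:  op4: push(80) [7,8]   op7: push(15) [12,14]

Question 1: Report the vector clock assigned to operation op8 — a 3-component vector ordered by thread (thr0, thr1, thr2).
Answer: (3, 0, 2)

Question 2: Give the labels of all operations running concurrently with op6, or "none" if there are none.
Answer: op5, op7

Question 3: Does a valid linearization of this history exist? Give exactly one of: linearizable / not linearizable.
not linearizable

cut after 12 events: linearizable; cut after 13 events (op6 responds, time 13): not linearizable
checked exhaustively: 4 real-time-consistent orders of 6 completed operations, zero legal LIFO stack replays
no escape via the 1 pending operation (op7): every completion choice fails
e.g. op1, op2, op3, op4, op5, op6 (pending dropped): illegal at step 6, since op6 pop() → empty cannot apply there
e.g. op1, op2, op3, op4, op6, op5 (pending dropped): illegal at step 5, since op6 pop() → empty cannot apply there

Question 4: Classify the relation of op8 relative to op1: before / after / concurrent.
Answer: after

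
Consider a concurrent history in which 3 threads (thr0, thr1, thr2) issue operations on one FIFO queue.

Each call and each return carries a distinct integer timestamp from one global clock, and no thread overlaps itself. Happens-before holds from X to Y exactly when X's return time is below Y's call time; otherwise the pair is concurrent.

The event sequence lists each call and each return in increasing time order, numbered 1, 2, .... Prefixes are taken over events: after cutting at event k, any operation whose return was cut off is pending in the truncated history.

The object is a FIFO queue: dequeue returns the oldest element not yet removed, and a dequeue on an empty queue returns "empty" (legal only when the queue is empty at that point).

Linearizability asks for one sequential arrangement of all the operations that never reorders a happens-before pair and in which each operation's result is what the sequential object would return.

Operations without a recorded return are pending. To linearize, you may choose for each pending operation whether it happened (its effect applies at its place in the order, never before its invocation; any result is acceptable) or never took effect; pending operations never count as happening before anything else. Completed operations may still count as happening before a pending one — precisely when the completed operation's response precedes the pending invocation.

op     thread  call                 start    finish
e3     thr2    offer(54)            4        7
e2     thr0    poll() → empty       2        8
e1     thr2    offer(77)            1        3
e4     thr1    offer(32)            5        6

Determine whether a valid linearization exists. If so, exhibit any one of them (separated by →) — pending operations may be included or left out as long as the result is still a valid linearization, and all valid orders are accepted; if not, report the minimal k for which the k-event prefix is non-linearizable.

1. e2 poll() → empty, leaving queue <>
2. e1 offer(77), leaving queue <77>
3. e3 offer(54), leaving queue <77,54>
4. e4 offer(32), leaving queue <77,54,32>

linearizable — witness: e2 → e1 → e3 → e4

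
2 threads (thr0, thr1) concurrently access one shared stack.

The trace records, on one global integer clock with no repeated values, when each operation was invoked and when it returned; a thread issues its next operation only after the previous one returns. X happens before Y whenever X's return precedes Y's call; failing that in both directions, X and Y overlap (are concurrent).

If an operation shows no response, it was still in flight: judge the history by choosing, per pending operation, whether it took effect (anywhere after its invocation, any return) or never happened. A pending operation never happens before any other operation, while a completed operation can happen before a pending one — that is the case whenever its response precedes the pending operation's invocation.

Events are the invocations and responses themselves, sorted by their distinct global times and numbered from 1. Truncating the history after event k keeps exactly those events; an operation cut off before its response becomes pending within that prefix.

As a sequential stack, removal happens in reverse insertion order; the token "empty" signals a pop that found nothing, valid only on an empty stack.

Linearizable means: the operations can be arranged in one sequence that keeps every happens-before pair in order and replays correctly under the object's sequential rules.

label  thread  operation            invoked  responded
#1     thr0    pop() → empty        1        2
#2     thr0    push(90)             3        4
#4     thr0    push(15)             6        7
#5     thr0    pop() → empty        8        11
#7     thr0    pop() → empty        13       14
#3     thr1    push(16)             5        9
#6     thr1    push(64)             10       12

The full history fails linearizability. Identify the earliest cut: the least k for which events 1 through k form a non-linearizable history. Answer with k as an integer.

a valid linearization of events 1..10 exists, for instance #1, #2, #3, #4:
step 1: #1 pop() → empty — stack <>
step 2: #2 push(90) — stack <90>
step 3: #3 push(16) — stack <90,16>
step 4: #4 push(15) — stack <90,16,15>
once event 11 joins (#5's response, time 11), exhaustive search finds no witness
include/drop combinations of the 1 pending operation (#6) were all tried; none helps
sample order #1, #2, #3, #4, #5 (pending dropped) stalls at step 5 — #5 pop() → empty has no legal effect
sample order #1, #2, #4, #3, #5 (pending dropped) stalls at step 5 — #5 pop() → empty has no legal effect

11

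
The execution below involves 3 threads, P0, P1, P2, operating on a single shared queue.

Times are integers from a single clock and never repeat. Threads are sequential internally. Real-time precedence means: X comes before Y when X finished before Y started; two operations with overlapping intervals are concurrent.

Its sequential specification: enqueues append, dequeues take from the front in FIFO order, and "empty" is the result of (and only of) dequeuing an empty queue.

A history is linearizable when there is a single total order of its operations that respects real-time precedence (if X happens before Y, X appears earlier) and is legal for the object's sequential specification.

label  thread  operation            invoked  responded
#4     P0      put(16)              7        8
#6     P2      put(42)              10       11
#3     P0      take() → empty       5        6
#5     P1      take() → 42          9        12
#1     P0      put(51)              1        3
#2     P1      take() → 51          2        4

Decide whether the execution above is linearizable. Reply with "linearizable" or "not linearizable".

events 1..11 are fine; event 12 — the response of #5 at time 12 — makes the prefix non-linearizable
the 6 completed operations admit 4 real-time orders; each fails the queue replay
e.g. #1, #2, #3, #4, #5, #6: illegal at step 5, since #5 take() → 42 cannot apply there
e.g. #1, #2, #3, #4, #6, #5: illegal at step 6, since #5 take() → 42 cannot apply there

not linearizable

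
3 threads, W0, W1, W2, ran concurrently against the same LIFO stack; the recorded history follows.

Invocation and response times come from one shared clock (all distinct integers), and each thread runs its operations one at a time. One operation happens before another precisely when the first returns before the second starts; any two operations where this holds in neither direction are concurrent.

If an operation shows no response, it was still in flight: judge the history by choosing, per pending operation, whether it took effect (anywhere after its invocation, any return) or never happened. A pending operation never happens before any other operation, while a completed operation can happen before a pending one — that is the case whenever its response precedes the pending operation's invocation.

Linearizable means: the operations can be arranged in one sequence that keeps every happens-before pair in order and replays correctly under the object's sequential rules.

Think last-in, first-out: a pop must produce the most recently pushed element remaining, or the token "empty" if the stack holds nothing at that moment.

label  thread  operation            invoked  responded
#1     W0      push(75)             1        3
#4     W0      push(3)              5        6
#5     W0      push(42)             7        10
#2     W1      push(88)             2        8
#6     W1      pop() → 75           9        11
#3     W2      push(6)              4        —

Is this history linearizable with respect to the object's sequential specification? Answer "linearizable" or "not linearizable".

not linearizable

through event 10 a valid linearization exists; event 11 (#6 responding at time 11) ends that
every one of the 7 real-time-consistent orders over 5 completed LIFO stack ops fails the sequential spec
completion choices over the 1 pending operation (#3) were checked; none helps
for example #1, #2, #4, #5, #6 (pending dropped) fails at step 5: #6 pop() → 75 is not legal there
for example #1, #2, #4, #6, #5 (pending dropped) fails at step 4: #6 pop() → 75 is not legal there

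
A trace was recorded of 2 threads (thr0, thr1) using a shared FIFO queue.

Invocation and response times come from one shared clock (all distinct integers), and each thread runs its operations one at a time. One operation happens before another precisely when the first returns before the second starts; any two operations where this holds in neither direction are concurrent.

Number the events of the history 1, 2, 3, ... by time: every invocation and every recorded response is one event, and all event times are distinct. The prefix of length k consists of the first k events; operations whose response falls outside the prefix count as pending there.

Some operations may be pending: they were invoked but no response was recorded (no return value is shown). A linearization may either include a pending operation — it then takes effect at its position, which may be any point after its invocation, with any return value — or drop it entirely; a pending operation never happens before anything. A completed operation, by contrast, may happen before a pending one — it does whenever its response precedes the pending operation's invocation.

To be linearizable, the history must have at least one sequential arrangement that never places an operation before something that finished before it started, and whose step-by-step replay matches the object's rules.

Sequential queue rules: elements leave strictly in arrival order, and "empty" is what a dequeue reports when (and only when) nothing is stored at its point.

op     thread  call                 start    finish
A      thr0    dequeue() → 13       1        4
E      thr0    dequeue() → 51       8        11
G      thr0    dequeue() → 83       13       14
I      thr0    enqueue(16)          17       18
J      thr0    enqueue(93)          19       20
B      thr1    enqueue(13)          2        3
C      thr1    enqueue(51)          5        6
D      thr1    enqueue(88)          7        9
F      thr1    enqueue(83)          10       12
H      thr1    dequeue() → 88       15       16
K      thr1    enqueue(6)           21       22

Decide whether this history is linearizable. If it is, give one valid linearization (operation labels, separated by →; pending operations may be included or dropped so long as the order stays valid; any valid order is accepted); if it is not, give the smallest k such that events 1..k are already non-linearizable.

not linearizable — minimal violating prefix: 14 events

the violation lands at event 14, G's response at time 14: events 1..13 linearize, events 1..14 do not
all 6 real-time-respecting orders fail — 7 completed FIFO queue operations, no legal replay
e.g. A, B, C, D, E, F, G: illegal at step 1, since A dequeue() → 13 cannot apply there
e.g. A, B, C, D, F, E, G: illegal at step 1, since A dequeue() → 13 cannot apply there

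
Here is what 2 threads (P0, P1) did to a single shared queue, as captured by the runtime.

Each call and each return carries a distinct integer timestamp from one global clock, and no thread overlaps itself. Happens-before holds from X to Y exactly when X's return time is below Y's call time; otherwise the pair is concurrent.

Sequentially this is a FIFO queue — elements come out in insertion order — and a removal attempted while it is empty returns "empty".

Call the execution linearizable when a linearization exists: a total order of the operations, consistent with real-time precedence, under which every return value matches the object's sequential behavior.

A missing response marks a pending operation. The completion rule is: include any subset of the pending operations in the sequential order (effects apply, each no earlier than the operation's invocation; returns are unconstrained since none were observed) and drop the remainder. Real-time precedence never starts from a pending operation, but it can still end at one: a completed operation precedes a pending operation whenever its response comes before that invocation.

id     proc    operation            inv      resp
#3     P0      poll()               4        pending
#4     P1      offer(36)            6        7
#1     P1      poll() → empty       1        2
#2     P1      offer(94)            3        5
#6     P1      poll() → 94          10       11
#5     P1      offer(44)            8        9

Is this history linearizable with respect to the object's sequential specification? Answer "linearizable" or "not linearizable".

linearizable

witness order: #1, #2, #4, #5, #6
after step 1 (#1 poll() → empty): queue <>
after step 2 (#2 offer(94)): queue <94>
after step 3 (#4 offer(36)): queue <94,36>
after step 4 (#5 offer(44)): queue <94,36,44>
after step 5 (#6 poll() → 94): queue <36,44>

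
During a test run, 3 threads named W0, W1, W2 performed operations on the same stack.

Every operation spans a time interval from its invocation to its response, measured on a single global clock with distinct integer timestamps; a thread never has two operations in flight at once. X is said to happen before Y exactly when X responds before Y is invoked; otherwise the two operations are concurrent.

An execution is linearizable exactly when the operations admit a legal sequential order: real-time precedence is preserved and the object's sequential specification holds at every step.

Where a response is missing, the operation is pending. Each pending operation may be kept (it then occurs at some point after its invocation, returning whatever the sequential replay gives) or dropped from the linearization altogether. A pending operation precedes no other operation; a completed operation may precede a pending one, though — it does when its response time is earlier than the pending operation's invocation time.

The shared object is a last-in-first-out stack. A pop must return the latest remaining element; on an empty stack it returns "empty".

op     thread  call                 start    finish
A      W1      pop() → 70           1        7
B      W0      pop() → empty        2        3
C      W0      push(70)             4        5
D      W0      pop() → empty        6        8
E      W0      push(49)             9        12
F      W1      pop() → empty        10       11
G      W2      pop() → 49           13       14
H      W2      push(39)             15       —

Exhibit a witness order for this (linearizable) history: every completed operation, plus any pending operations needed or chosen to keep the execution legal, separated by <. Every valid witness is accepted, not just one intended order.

step 1: B pop() → empty — stack <>
step 2: C push(70) — stack <70>
step 3: A pop() → 70 — stack <>
step 4: D pop() → empty — stack <>
step 5: F pop() → empty — stack <>
step 6: E push(49) — stack <49>
step 7: G pop() → 49 — stack <>

B < C < A < D < F < E < G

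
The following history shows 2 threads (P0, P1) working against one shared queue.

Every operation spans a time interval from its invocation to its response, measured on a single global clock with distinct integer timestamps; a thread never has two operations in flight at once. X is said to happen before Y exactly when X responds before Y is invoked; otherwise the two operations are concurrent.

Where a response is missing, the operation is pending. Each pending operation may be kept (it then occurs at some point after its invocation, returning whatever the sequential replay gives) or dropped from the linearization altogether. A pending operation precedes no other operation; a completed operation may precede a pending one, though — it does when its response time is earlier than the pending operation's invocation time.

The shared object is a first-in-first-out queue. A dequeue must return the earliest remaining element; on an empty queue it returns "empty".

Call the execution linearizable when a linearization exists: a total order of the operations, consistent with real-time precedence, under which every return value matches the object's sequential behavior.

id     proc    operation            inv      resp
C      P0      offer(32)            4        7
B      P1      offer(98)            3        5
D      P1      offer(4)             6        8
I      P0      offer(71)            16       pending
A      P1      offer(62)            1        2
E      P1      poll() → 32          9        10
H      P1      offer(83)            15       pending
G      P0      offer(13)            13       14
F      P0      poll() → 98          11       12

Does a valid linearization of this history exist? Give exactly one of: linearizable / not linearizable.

events 1..9 are fine; event 10 — the response of E at time 10 — makes the prefix non-linearizable
no legal order exists: 3 real-time-consistent candidates over 5 completed queue operations, all rejected
e.g. A, B, C, D, E: illegal at step 5, since E poll() → 32 cannot apply there
e.g. A, B, D, C, E: illegal at step 5, since E poll() → 32 cannot apply there

not linearizable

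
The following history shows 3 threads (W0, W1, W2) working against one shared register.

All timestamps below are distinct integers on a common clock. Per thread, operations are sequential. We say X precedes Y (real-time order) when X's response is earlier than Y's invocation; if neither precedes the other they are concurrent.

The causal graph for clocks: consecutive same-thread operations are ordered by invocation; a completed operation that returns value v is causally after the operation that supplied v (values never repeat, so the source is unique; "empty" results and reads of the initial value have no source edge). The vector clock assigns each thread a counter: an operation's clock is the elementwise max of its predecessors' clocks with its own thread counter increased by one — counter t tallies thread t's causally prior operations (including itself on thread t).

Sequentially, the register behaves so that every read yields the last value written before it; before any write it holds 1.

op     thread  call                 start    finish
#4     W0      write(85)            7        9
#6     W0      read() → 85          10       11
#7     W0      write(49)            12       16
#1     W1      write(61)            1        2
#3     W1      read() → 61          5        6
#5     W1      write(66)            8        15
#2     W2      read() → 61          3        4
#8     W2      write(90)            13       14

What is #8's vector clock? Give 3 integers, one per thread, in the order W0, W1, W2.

(0, 1, 2)

#1 (invocation 1): nothing precedes it; W1's component alone gives (0, 1, 0)
#4 (invocation 7): nothing precedes it; W0's component alone gives (1, 0, 0)
#2, invoked 3, takes VC(#1)=(0, 1, 0) under max, adds 1 for W2 → (0, 1, 1)
#3, invoked 5, takes VC(#1)=(0, 1, 0) under max, adds 1 for W1 → (0, 2, 0)
#6, invoked 10, takes VC(#4)=(1, 0, 0) under max, adds 1 for W0 → (2, 0, 0)
#8, invoked 13, takes VC(#2)=(0, 1, 1) under max, adds 1 for W2 → (0, 1, 2)
#5, invoked 8, takes VC(#3)=(0, 2, 0) under max, adds 1 for W1 → (0, 3, 0)
#7, invoked 12, takes VC(#6)=(2, 0, 0) under max, adds 1 for W0 → (3, 0, 0)
target: VC(#8) = (0, 1, 2)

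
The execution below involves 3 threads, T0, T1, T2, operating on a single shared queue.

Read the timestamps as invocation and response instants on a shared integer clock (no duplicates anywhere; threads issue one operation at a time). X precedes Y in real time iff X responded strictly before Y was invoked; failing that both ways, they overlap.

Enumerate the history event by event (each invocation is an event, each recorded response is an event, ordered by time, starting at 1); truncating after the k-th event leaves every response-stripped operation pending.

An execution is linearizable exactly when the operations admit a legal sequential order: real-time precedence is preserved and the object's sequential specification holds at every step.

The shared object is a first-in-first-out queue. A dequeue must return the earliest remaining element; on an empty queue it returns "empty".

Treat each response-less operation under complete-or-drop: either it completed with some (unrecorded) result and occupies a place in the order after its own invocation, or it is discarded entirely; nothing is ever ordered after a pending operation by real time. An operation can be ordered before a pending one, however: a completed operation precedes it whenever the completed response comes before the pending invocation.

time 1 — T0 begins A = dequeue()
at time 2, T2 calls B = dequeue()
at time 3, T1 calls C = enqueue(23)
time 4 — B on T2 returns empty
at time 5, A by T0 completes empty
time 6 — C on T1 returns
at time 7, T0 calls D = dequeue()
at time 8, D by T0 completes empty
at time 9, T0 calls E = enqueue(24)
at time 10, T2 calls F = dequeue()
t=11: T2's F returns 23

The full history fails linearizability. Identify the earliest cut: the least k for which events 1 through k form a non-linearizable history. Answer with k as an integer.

8

events 1..7 are linearizable, e.g. via A, B, C:
1. A dequeue() → empty, leaving queue <>
2. B dequeue() → empty, leaving queue <>
3. C enqueue(23), leaving queue <23>
adding event 8 (D responds at 8) leaves no legal real-time order
e.g. A, B, C, D: illegal at step 4, since D dequeue() → empty cannot apply there
e.g. A, C, B, D: illegal at step 3, since B dequeue() → empty cannot apply there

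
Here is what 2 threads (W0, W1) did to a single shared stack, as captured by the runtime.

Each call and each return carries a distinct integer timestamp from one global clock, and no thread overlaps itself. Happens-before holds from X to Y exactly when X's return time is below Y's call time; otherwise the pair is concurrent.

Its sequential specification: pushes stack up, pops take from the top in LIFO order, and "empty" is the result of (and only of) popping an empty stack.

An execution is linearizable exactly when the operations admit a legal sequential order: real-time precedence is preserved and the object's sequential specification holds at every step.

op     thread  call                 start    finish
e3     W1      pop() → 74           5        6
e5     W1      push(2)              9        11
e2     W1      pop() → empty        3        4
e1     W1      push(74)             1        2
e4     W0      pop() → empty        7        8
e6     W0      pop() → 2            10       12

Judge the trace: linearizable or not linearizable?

not linearizable

through event 3 a valid linearization exists; event 4 (e2 responding at time 4) ends that
exactly one order of the 2 completed ops respects real time; the stack replay fails
sample order e1, e2 stalls at step 2 — e2 pop() → empty has no legal effect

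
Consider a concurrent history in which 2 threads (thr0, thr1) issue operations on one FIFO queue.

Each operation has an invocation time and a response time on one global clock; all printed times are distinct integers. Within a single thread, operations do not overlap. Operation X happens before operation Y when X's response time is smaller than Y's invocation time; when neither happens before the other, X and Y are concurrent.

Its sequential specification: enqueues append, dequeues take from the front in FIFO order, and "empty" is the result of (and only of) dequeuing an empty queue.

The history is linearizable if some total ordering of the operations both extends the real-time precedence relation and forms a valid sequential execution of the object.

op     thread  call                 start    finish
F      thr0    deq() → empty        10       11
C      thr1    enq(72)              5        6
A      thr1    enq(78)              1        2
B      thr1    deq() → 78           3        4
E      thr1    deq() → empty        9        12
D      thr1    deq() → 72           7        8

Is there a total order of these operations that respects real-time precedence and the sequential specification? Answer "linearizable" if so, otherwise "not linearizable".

one valid linearization: A, B, C, D, E, F
1. A enq(78), leaving queue <78>
2. B deq() → 78, leaving queue <>
3. C enq(72), leaving queue <72>
4. D deq() → 72, leaving queue <>
5. E deq() → empty, leaving queue <>
6. F deq() → empty, leaving queue <>

linearizable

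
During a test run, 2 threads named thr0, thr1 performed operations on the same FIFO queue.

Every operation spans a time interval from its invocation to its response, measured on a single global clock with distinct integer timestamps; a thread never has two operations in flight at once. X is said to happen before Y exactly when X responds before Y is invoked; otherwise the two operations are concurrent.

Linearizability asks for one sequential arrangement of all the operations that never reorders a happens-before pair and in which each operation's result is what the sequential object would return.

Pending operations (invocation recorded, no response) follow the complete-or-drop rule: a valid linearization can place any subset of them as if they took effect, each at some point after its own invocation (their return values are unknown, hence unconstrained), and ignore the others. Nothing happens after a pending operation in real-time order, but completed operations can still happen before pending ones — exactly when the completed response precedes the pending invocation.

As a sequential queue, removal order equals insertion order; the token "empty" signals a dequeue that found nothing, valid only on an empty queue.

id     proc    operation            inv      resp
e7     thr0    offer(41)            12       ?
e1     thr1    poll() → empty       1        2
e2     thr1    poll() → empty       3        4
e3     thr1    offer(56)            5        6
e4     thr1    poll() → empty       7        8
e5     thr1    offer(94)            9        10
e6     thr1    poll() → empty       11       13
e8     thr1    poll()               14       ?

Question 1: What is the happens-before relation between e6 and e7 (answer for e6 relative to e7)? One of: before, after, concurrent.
e6 spans [11,13], e7 spans [12,…)
the intervals overlap in both directions

concurrent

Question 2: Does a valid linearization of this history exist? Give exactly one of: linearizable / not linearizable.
through event 7 a valid linearization exists; event 8 (e4 responding at time 8) ends that
exhaustive check: the 4 completed FIFO queue ops admit one real-time order; illegal
one such order, e1, e2, e3, e4, breaks at step 4 where e4 poll() → empty is illegal

not linearizable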